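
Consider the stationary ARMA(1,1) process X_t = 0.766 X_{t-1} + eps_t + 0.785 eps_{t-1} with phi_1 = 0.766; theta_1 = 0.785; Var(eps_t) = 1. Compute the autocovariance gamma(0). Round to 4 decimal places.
\gamma(0) = 6.8213

Multiply the model equation by X_{t-k} and take expectations. With theta_0 = psi_0 = 1 and psi_j the MA(infinity) weights, this gives
  gamma(k) - sum_i phi_i gamma(k-i) = c_k,
  c_k = sigma^2 * sum_{j=k..q} theta_j psi_{j-k}   (c_k = 0 for k > q),
using gamma(-m) = gamma(m).
psi-weights needed (psi_j = theta_j + sum_i phi_i psi_{j-i}):
  psi_1 = theta_1 + phi_1 = 0.785 + (0.766) = 1.551
Right-hand sides:
  c_0 = sigma^2 (1 + theta_1 psi_1) = 1 * (1 + (0.785)(1.551)) = 1 * 2.217535 = 2.217535
  c_1 = sigma^2 theta_1 = 1 * (0.785) = 0.785
  c_2 = 0
Equations for k = 0 and k = 1 (AR order 1):
  gamma(0) = phi_1 gamma(1) + c_0
  gamma(1) = phi_1 gamma(0) + c_1
Substituting the second into the first: gamma(0) (1 - phi_1^2) = c_0 + phi_1 c_1, so
  gamma(0) = (c_0 + phi_1 c_1) / (1 - phi_1^2) = (2.217535 + (0.766)(0.785)) / (1 - (0.766)^2) = 2.818845 / 0.413244 = 6.821261.
Therefore gamma(0) = 6.8213 (to 4 decimal places).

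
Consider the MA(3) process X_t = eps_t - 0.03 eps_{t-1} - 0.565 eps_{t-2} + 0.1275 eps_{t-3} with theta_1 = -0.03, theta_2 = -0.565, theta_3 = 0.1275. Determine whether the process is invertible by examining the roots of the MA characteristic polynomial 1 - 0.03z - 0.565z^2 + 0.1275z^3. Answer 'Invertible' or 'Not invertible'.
\text{Invertible}

The MA(q) characteristic polynomial is P(z) = 1 - 0.03z - 0.565z^2 + 0.1275z^3.
Invertibility requires all roots to lie outside the unit circle, i.e. |z| > 1 for every root.
Degree 3: look for a simple real root z0 first, then factor out (1 - z/z0) and solve the remaining quadratic.
Testing z0 = 4: P(4) = 1 + (-0.03)(4) + (-0.565)(4)^2 + (0.1275)(4)^3
  = 1 + (-0.12) + (-9.04) + (8.16) = 0.  So z_0 = 4 is a root, |z_0| = 4.
Divide out the factor (1 - 0.25 z) = (1 - z/z0) (since 1/z0 = 0.25):
  P(z) = (1 - 0.25 z)(1 + (0.22) z + (-0.51) z^2)
  [check: z-coef 0.22 - (0.25) = -0.03; z^2-coef -0.51 - (0.25)(0.22) = -0.565; z^3-coef -(0.25)(-0.51) = 0.1275.]
Remaining roots from the quadratic factor 1 + (0.22) z + (-0.51) z^2:
  Set 1 + (0.22) z + (-0.51) z^2 = 0, i.e. a z^2 + b z + c = 0 with a = -0.51, b = 0.22, c = 1.
  Discriminant D = b^2 - 4ac = (0.22)^2 - 4*(-0.51)*1 = 0.0484 - (-2.04) = 2.0884.
  D >= 0, so the roots are real: z = (-b +/- sqrt(D)) / (2a) = (-0.22 +/- 1.44513) / (-1.02).
    z_1 = (-0.22 + 1.44513) / (-1.02) = -1.2011,   |z_1| = 1.2011.
    z_2 = (-0.22 - 1.44513) / (-1.02) = 1.6325,   |z_2| = 1.6325.
Moduli of all roots: 4.0000, 1.2011, 1.6325.
All moduli strictly greater than 1? Yes.
Verdict: Invertible.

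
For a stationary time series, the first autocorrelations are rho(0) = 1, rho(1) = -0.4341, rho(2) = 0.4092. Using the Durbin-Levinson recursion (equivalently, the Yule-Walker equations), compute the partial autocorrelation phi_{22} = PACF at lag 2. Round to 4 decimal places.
\phi_{22} = 0.2720

The PACF at lag k is phi_{kk}, the last component of the solution
to the Yule-Walker system G_k phi = r_k where
  (G_k)_{ij} = rho(|i - j|), (r_k)_i = rho(i), i,j = 1..k.
Equivalently, Durbin-Levinson gives phi_{kk} iteratively:
  phi_{11} = rho(1)
  phi_{kk} = [rho(k) - sum_{j=1..k-1} phi_{k-1,j} rho(k-j)]
            / [1 - sum_{j=1..k-1} phi_{k-1,j} rho(j)],
  phi_{k,j} = phi_{k-1,j} - phi_{kk} phi_{k-1,k-j},  j = 1..k-1.
Step k = 1:
  phi_11 = rho(1) = -0.4341.
Step k = 2:
  phi_22 = [rho(2) - phi_11 rho(1)] / [1 - phi_11 rho(1)] = [0.4092 - (-0.4341)(-0.4341)] / [1 - (-0.4341)(-0.4341)]
         = 0.22075719 / 0.81155719 = 0.272.
Therefore phi_{22} = 0.2720.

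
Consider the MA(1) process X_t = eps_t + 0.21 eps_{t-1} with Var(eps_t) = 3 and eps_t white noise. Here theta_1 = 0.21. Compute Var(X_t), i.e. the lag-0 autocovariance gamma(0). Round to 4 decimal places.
\gamma(0) = 3.1323

For an MA(q) process X_t = eps_t + sum_i theta_i eps_{t-i} with
Var(eps_t) = sigma^2, the variance is
  gamma(0) = sigma^2 * (1 + sum_i theta_i^2).
  sum_i theta_i^2 = (0.21)^2 = 0.0441.
  gamma(0) = 3 * (1 + 0.0441) = 3 * 1.0441 = 3.1323.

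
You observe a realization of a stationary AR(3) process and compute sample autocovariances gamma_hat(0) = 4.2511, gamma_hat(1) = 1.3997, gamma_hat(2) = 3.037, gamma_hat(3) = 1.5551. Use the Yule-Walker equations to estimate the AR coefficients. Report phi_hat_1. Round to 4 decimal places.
\hat\phi_{1} = 0.0110

The Yule-Walker equations for an AR(p) process read, in matrix form,
  Gamma_p phi = r_p,   with   (Gamma_p)_{ij} = gamma(|i - j|),
                       (r_p)_i = gamma(i),   i,j = 1..p.
Substitute the sample gammas (Toeplitz matrix and right-hand side of size 3):
  Gamma_p = [[4.2511, 1.3997, 3.037], [1.3997, 4.2511, 1.3997], [3.037, 1.3997, 4.2511]]
  r_p     = [1.3997, 3.037, 1.5551]
Written out (R1..R3):
  (R1) 4.2511 phi_1 + 1.3997 phi_2 + 3.037 phi_3 = 1.3997
  (R2) 1.3997 phi_1 + 4.2511 phi_2 + 1.3997 phi_3 = 3.037
  (R3) 3.037 phi_1 + 1.3997 phi_2 + 4.2511 phi_3 = 1.5551
Gaussian elimination:
  R2 <- R2 - (1.3997/4.2511) R1 = R2 - (0.329256) R1:  3.79024 phi_2 + 0.39975 phi_3 = 2.57614
  R3 <- R3 - (3.037/4.2511) R1 = R3 - (0.714403) R1:  0.39975 phi_2 + 2.081457 phi_3 = 0.55515
  R3 <- R3 - (0.39975/3.79024) R2 = R3 - (0.105468) R2:  2.039296 phi_3 = 0.283449
Back-substitution:
  phi_hat_3 = 0.283449 / 2.039296 = 0.138993
  phi_hat_2 = (2.57614 - (0.39975)(0.138993)) / 3.79024 = 0.665018
  phi_hat_1 = (1.3997 - (1.3997)(0.665018) - (3.037)(0.138993)) / 4.2511 = 0.010997
So phi_hat = [0.0110, 0.6650, 0.1390].
Therefore phi_hat_1 = 0.0110.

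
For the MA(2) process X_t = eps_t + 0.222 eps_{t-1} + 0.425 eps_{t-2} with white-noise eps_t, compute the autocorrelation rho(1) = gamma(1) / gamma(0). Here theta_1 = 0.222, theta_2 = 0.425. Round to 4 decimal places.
\rho(1) = 0.2572

For an MA(q) process with theta_0 = 1, the autocovariance is
  gamma(k) = sigma^2 * sum_{i=0..q-k} theta_i * theta_{i+k},
and rho(k) = gamma(k) / gamma(0). Sigma^2 cancels.
  numerator   = (1)*(0.222) + (0.222)*(0.425) = 0.31635.
  denominator = (1)^2 + (0.222)^2 + (0.425)^2 = 1.229909.
  rho(1) = 0.31635 / 1.229909 = 0.2572.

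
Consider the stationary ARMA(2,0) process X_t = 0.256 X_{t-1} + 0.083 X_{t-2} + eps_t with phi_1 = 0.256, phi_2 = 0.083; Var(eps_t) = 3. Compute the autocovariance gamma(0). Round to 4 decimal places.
\gamma(0) = 3.2761

Multiply the model equation by X_{t-k} and take expectations. With theta_0 = psi_0 = 1 and psi_j the MA(infinity) weights, this gives
  gamma(k) - sum_i phi_i gamma(k-i) = c_k,
  c_k = sigma^2 * sum_{j=k..q} theta_j psi_{j-k}   (c_k = 0 for k > q),
using gamma(-m) = gamma(m).
Pure AR (q = 0): c_0 = sigma^2 = 3, c_k = 0 for k >= 1.
Equations for k = 0, 1, 2 (AR order 2, c_2 = 0):
  (E0) gamma(0) = phi_1 gamma(1) + phi_2 gamma(2) + c_0
  (E1) gamma(1) = phi_1 gamma(0) + phi_2 gamma(1) + c_1
  (E2) gamma(2) = phi_1 gamma(1) + phi_2 gamma(0)
From (E1): gamma(1) = A gamma(0) + B with
  A = phi_1 / (1 - phi_2) = 0.256 / 0.917 = 0.279171,   B = c_1 / (1 - phi_2) = 0 / 0.917 = 0.
Insert (E2) into (E0): gamma(0) (1 - phi_2^2) = phi_1 (1 + phi_2) gamma(1) + c_0.
  phi_1 (1 + phi_2) = (0.256)(1.083) = 0.277248,   1 - phi_2^2 = 0.993111.
Replace gamma(1) by A gamma(0) + B and collect gamma(0):
  gamma(0) [0.993111 - (0.277248)(0.279171)] = c_0 = 3
  gamma(0) * 0.915711 = 3
  gamma(0) = 3 / 0.915711 = 3.276142.
Therefore gamma(0) = 3.2761 (to 4 decimal places).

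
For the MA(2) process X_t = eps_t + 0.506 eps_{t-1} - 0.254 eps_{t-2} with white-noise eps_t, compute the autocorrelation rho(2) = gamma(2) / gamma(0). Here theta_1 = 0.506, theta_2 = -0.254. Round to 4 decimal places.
\rho(2) = -0.1923

For an MA(q) process with theta_0 = 1, the autocovariance is
  gamma(k) = sigma^2 * sum_{i=0..q-k} theta_i * theta_{i+k},
and rho(k) = gamma(k) / gamma(0). Sigma^2 cancels.
  numerator   = (1)*(-0.254) = -0.254.
  denominator = (1)^2 + (0.506)^2 + (-0.254)^2 = 1.320552.
  rho(2) = -0.254 / 1.320552 = -0.1923.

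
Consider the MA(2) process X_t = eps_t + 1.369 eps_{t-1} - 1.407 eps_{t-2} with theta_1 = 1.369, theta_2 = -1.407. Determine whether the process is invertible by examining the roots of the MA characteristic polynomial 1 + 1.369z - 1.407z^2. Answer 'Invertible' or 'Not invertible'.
\text{Not invertible}

The MA(q) characteristic polynomial is P(z) = 1 + 1.369z - 1.407z^2.
Invertibility requires all roots to lie outside the unit circle, i.e. |z| > 1 for every root.
Set 1 + (1.369) z + (-1.407) z^2 = 0, i.e. a z^2 + b z + c = 0 with a = -1.407, b = 1.369, c = 1.
Discriminant D = b^2 - 4ac = (1.369)^2 - 4*(-1.407)*1 = 1.874161 - (-5.628) = 7.502161.
D >= 0, so the roots are real: z = (-b +/- sqrt(D)) / (2a) = (-1.369 +/- 2.739007) / (-2.814).
  z_1 = (-1.369 + 2.739007) / (-2.814) = -0.4869,   |z_1| = 0.4869.
  z_2 = (-1.369 - 2.739007) / (-2.814) = 1.4598,   |z_2| = 1.4598.
Moduli of all roots: 0.4869, 1.4598.
All moduli strictly greater than 1? No.
Verdict: Not invertible.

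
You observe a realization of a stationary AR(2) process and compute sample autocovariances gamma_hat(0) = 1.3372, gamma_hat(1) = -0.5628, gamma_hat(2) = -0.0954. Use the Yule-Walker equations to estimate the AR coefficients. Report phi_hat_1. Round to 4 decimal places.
\hat\phi_{1} = -0.5480

The Yule-Walker equations for an AR(p) process read, in matrix form,
  Gamma_p phi = r_p,   with   (Gamma_p)_{ij} = gamma(|i - j|),
                       (r_p)_i = gamma(i),   i,j = 1..p.
Substitute the sample gammas (Toeplitz matrix and right-hand side of size 2):
  Gamma_p = [[1.3372, -0.5628], [-0.5628, 1.3372]]
  r_p     = [-0.5628, -0.0954]
Written out:
  1.3372 phi_1 - 0.5628 phi_2 = -0.5628
  -0.5628 phi_1 + 1.3372 phi_2 = -0.0954
Solve by Cramer's rule:
  det = gamma(0)^2 - gamma(1)^2 = (1.3372)^2 - (-0.5628)^2 = 1.78810384 - 0.31674384 = 1.47136
  phi_hat_1 = [gamma(1) gamma(0) - gamma(1) gamma(2)] / det = [(-0.5628)(1.3372) - (-0.5628)(-0.0954)] / 1.47136 = -0.80626728 / 1.47136 = -0.548
  phi_hat_2 = [gamma(0) gamma(2) - gamma(1)^2] / det = [(1.3372)(-0.0954) - (-0.5628)^2] / 1.47136 = -0.44431272 / 1.47136 = -0.302
So phi_hat = [-0.5480, -0.3020].
Therefore phi_hat_1 = -0.5480.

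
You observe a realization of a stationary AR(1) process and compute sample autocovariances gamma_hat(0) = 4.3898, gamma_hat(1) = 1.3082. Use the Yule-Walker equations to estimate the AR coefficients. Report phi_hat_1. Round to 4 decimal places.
\hat\phi_{1} = 0.2980

The Yule-Walker equations for an AR(p) process read, in matrix form,
  Gamma_p phi = r_p,   with   (Gamma_p)_{ij} = gamma(|i - j|),
                       (r_p)_i = gamma(i),   i,j = 1..p.
Substitute the sample gammas (Toeplitz matrix and right-hand side of size 1):
  Gamma_p = [[4.3898]]
  r_p     = [1.3082]
With p = 1 this is the single equation gamma(0) phi_1 = gamma(1):
  phi_hat_1 = gamma(1) / gamma(0) = 1.3082 / 4.3898 = 0.2980.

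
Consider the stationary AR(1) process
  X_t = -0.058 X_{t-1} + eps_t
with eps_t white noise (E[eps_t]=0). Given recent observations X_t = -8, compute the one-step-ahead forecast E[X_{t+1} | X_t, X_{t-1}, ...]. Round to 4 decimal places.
E[X_{t+1} \mid \mathcal F_t] = 0.4640

For an AR(p) model X_t = c + sum_i phi_i X_{t-i} + eps_t, the
one-step-ahead conditional mean is
  E[X_{t+1} | X_t, ...] = c + sum_i phi_i X_{t+1-i}.
Substitute known values:
  E[X_{t+1} | ...] = (-0.058) * (-8)
                   = 0.4640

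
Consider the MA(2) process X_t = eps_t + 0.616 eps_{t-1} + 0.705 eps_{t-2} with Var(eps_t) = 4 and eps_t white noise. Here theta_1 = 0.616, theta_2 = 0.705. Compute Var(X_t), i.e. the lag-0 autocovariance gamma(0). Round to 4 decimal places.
\gamma(0) = 7.5059

For an MA(q) process X_t = eps_t + sum_i theta_i eps_{t-i} with
Var(eps_t) = sigma^2, the variance is
  gamma(0) = sigma^2 * (1 + sum_i theta_i^2).
  sum_i theta_i^2 = (0.616)^2 + (0.705)^2 = 0.379456 + 0.497025 = 0.876481.
  gamma(0) = 4 * (1 + 0.876481) = 4 * 1.876481 = 7.505924, which rounds to 7.5059.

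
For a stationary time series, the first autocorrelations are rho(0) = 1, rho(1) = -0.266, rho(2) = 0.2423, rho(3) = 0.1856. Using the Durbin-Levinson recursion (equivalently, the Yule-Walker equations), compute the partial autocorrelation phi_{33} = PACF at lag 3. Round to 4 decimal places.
\phi_{33} = 0.3200

The PACF at lag k is phi_{kk}, the last component of the solution
to the Yule-Walker system G_k phi = r_k where
  (G_k)_{ij} = rho(|i - j|), (r_k)_i = rho(i), i,j = 1..k.
Equivalently, Durbin-Levinson gives phi_{kk} iteratively:
  phi_{11} = rho(1)
  phi_{kk} = [rho(k) - sum_{j=1..k-1} phi_{k-1,j} rho(k-j)]
            / [1 - sum_{j=1..k-1} phi_{k-1,j} rho(j)],
  phi_{k,j} = phi_{k-1,j} - phi_{kk} phi_{k-1,k-j},  j = 1..k-1.
Step k = 1:
  phi_11 = rho(1) = -0.266.
Step k = 2:
  phi_22 = [rho(2) - phi_11 rho(1)] / [1 - phi_11 rho(1)] = [0.2423 - (-0.266)(-0.266)] / [1 - (-0.266)(-0.266)]
         = 0.171544 / 0.929244 = 0.184606.
  Update: phi_21 = phi_11 - phi_22 phi_11 = -0.266 - (0.184606)(-0.266) = -0.216895.
Step k = 3:
  phi_33 = [rho(3) - phi_21 rho(2) - phi_22 rho(1)] / [1 - phi_21 rho(1) - phi_22 rho(2)]
    numerator   = 0.1856 - (-0.216895)(0.2423) - (0.184606)(-0.266) = 0.2872588
    denominator = 1 - (-0.216895)(-0.266) - (0.184606)(0.2423) = 0.89757595
  phi_33 = 0.2872588 / 0.89757595 = 0.32.
Therefore phi_{33} = 0.3200.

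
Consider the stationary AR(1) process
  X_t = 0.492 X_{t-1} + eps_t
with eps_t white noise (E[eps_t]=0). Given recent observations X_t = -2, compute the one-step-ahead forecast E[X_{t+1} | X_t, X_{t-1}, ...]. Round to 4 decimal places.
E[X_{t+1} \mid \mathcal F_t] = -0.9840

For an AR(p) model X_t = c + sum_i phi_i X_{t-i} + eps_t, the
one-step-ahead conditional mean is
  E[X_{t+1} | X_t, ...] = c + sum_i phi_i X_{t+1-i}.
Substitute known values:
  E[X_{t+1} | ...] = (0.492) * (-2)
                   = -0.9840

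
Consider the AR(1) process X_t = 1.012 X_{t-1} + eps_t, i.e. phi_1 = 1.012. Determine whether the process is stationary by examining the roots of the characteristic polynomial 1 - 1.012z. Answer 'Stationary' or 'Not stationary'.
\text{Not stationary}

The AR(p) characteristic polynomial is P(z) = 1 - 1.012z.
Stationarity requires all roots to lie outside the unit circle, i.e. |z| > 1 for every root.
This is linear in z: 1 + (-1.012) z = 0  =>  z = -1/(-1.012) = 0.988142,  |z| = 0.988142.
Moduli of all roots: 0.9881.
All moduli strictly greater than 1? No.
Verdict: Not stationary.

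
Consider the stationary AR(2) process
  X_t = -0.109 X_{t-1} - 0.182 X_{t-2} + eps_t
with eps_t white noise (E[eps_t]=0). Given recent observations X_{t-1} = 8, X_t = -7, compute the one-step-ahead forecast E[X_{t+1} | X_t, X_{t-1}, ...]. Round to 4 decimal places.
E[X_{t+1} \mid \mathcal F_t] = -0.6930

For an AR(p) model X_t = c + sum_i phi_i X_{t-i} + eps_t, the
one-step-ahead conditional mean is
  E[X_{t+1} | X_t, ...] = c + sum_i phi_i X_{t+1-i}.
Substitute known values:
  E[X_{t+1} | ...] = (-0.109) * (-7) + (-0.182) * (8)
                   = -0.6930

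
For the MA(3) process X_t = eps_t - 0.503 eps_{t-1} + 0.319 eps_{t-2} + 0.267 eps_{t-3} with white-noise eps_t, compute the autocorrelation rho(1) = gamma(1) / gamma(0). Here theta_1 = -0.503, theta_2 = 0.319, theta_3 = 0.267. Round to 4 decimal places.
\rho(1) = -0.4055

For an MA(q) process with theta_0 = 1, the autocovariance is
  gamma(k) = sigma^2 * sum_{i=0..q-k} theta_i * theta_{i+k},
and rho(k) = gamma(k) / gamma(0). Sigma^2 cancels.
  numerator   = (1)*(-0.503) + (-0.503)*(0.319) + (0.319)*(0.267) = -0.578284.
  denominator = (1)^2 + (-0.503)^2 + (0.319)^2 + (0.267)^2 = 1.426059.
  rho(1) = -0.578284 / 1.426059 = -0.4055.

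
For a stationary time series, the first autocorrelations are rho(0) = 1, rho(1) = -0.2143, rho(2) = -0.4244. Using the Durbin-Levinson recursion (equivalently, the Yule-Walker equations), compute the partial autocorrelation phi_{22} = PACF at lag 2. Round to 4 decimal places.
\phi_{22} = -0.4930

The PACF at lag k is phi_{kk}, the last component of the solution
to the Yule-Walker system G_k phi = r_k where
  (G_k)_{ij} = rho(|i - j|), (r_k)_i = rho(i), i,j = 1..k.
Equivalently, Durbin-Levinson gives phi_{kk} iteratively:
  phi_{11} = rho(1)
  phi_{kk} = [rho(k) - sum_{j=1..k-1} phi_{k-1,j} rho(k-j)]
            / [1 - sum_{j=1..k-1} phi_{k-1,j} rho(j)],
  phi_{k,j} = phi_{k-1,j} - phi_{kk} phi_{k-1,k-j},  j = 1..k-1.
Step k = 1:
  phi_11 = rho(1) = -0.2143.
Step k = 2:
  phi_22 = [rho(2) - phi_11 rho(1)] / [1 - phi_11 rho(1)] = [-0.4244 - (-0.2143)(-0.2143)] / [1 - (-0.2143)(-0.2143)]
         = -0.47032449 / 0.95407551 = -0.493.
Therefore phi_{22} = -0.4930.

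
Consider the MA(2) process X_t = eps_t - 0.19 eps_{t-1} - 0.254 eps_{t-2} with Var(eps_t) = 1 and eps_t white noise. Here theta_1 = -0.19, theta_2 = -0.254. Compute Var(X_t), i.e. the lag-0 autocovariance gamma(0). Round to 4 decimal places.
\gamma(0) = 1.1006

For an MA(q) process X_t = eps_t + sum_i theta_i eps_{t-i} with
Var(eps_t) = sigma^2, the variance is
  gamma(0) = sigma^2 * (1 + sum_i theta_i^2).
  sum_i theta_i^2 = (-0.19)^2 + (-0.254)^2 = 0.0361 + 0.064516 = 0.100616.
  gamma(0) = 1 * (1 + 0.100616) = 1 * 1.100616 = 1.100616, which rounds to 1.1006.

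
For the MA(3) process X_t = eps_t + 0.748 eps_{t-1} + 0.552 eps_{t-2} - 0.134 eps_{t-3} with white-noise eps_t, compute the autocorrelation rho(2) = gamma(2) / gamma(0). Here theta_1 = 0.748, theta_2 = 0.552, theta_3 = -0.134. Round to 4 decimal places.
\rho(2) = 0.2400

For an MA(q) process with theta_0 = 1, the autocovariance is
  gamma(k) = sigma^2 * sum_{i=0..q-k} theta_i * theta_{i+k},
and rho(k) = gamma(k) / gamma(0). Sigma^2 cancels.
  numerator   = (1)*(0.552) + (0.748)*(-0.134) = 0.451768.
  denominator = (1)^2 + (0.748)^2 + (0.552)^2 + (-0.134)^2 = 1.882164.
  rho(2) = 0.451768 / 1.882164 = 0.2400.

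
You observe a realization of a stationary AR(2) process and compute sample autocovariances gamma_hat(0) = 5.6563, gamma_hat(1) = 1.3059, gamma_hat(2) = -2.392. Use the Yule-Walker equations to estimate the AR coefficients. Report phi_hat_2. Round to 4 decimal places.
\hat\phi_{2} = -0.5030

The Yule-Walker equations for an AR(p) process read, in matrix form,
  Gamma_p phi = r_p,   with   (Gamma_p)_{ij} = gamma(|i - j|),
                       (r_p)_i = gamma(i),   i,j = 1..p.
Substitute the sample gammas (Toeplitz matrix and right-hand side of size 2):
  Gamma_p = [[5.6563, 1.3059], [1.3059, 5.6563]]
  r_p     = [1.3059, -2.392]
Written out:
  5.6563 phi_1 + 1.3059 phi_2 = 1.3059
  1.3059 phi_1 + 5.6563 phi_2 = -2.392
Solve by Cramer's rule:
  det = gamma(0)^2 - gamma(1)^2 = (5.6563)^2 - (1.3059)^2 = 31.99372969 - 1.70537481 = 30.28835488
  phi_hat_1 = [gamma(1) gamma(0) - gamma(1) gamma(2)] / det = [(1.3059)(5.6563) - (1.3059)(-2.392)] / 30.28835488 = 10.51027497 / 30.28835488 = 0.347
  phi_hat_2 = [gamma(0) gamma(2) - gamma(1)^2] / det = [(5.6563)(-2.392) - (1.3059)^2] / 30.28835488 = -15.23524441 / 30.28835488 = -0.503
So phi_hat = [0.3470, -0.5030].
Therefore phi_hat_2 = -0.5030.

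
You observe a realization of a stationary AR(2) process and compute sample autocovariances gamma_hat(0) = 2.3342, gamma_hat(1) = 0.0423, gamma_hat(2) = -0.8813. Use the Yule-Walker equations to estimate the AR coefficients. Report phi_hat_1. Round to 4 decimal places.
\hat\phi_{1} = 0.0250

The Yule-Walker equations for an AR(p) process read, in matrix form,
  Gamma_p phi = r_p,   with   (Gamma_p)_{ij} = gamma(|i - j|),
                       (r_p)_i = gamma(i),   i,j = 1..p.
Substitute the sample gammas (Toeplitz matrix and right-hand side of size 2):
  Gamma_p = [[2.3342, 0.0423], [0.0423, 2.3342]]
  r_p     = [0.0423, -0.8813]
Written out:
  2.3342 phi_1 + 0.0423 phi_2 = 0.0423
  0.0423 phi_1 + 2.3342 phi_2 = -0.8813
Solve by Cramer's rule:
  det = gamma(0)^2 - gamma(1)^2 = (2.3342)^2 - (0.0423)^2 = 5.44848964 - 0.00178929 = 5.44670035
  phi_hat_1 = [gamma(1) gamma(0) - gamma(1) gamma(2)] / det = [(0.0423)(2.3342) - (0.0423)(-0.8813)] / 5.44670035 = 0.13601565 / 5.44670035 = 0.025
  phi_hat_2 = [gamma(0) gamma(2) - gamma(1)^2] / det = [(2.3342)(-0.8813) - (0.0423)^2] / 5.44670035 = -2.05891975 / 5.44670035 = -0.378
So phi_hat = [0.0250, -0.3780].
Therefore phi_hat_1 = 0.0250.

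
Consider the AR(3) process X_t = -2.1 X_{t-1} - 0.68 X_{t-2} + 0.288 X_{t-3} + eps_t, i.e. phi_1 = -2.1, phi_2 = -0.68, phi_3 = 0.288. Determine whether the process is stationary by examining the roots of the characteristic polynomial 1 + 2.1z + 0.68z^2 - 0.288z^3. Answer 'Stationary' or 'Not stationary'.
\text{Not stationary}

The AR(p) characteristic polynomial is P(z) = 1 + 2.1z + 0.68z^2 - 0.288z^3.
Stationarity requires all roots to lie outside the unit circle, i.e. |z| > 1 for every root.
Degree 3: look for a simple real root z0 first, then factor out (1 - z/z0) and solve the remaining quadratic.
Testing z0 = -1.25: P(-1.25) = 1 + (2.1)(-1.25) + (0.68)(-1.25)^2 + (-0.288)(-1.25)^3
  = 1 + (-2.625) + (1.0625) + (0.5625) = 0.  So z_0 = -1.25 is a root, |z_0| = 1.25.
Divide out the factor (1 + 0.8 z) = (1 - z/z0) (since 1/z0 = -0.8):
  P(z) = (1 + 0.8 z)(1 + (1.3) z + (-0.36) z^2)
  [check: z-coef 1.3 - (-0.8) = 2.1; z^2-coef -0.36 - (-0.8)(1.3) = 0.68; z^3-coef -(-0.8)(-0.36) = -0.288.]
Remaining roots from the quadratic factor 1 + (1.3) z + (-0.36) z^2:
  Set 1 + (1.3) z + (-0.36) z^2 = 0, i.e. a z^2 + b z + c = 0 with a = -0.36, b = 1.3, c = 1.
  Discriminant D = b^2 - 4ac = (1.3)^2 - 4*(-0.36)*1 = 1.69 - (-1.44) = 3.13.
  D >= 0, so the roots are real: z = (-b +/- sqrt(D)) / (2a) = (-1.3 +/- 1.769181) / (-0.72).
    z_1 = (-1.3 + 1.769181) / (-0.72) = -0.6516,   |z_1| = 0.6516.
    z_2 = (-1.3 - 1.769181) / (-0.72) = 4.2628,   |z_2| = 4.2628.
Moduli of all roots: 1.2500, 0.6516, 4.2628.
All moduli strictly greater than 1? No.
Verdict: Not stationary.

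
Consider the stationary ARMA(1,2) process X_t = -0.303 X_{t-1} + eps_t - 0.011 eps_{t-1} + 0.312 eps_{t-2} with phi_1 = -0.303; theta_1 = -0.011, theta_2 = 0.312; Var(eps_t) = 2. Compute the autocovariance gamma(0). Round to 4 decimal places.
\gamma(0) = 2.5622

Multiply the model equation by X_{t-k} and take expectations. With theta_0 = psi_0 = 1 and psi_j the MA(infinity) weights, this gives
  gamma(k) - sum_i phi_i gamma(k-i) = c_k,
  c_k = sigma^2 * sum_{j=k..q} theta_j psi_{j-k}   (c_k = 0 for k > q),
using gamma(-m) = gamma(m).
psi-weights needed (psi_j = theta_j + sum_i phi_i psi_{j-i}):
  psi_1 = theta_1 + phi_1 = -0.011 + (-0.303) = -0.314
  psi_2 = theta_2 + phi_1 psi_1 = 0.312 + (-0.303)(-0.314) = 0.407142
Right-hand sides:
  c_0 = sigma^2 (1 + theta_1 psi_1 + theta_2 psi_2) = 2 * (1 + (-0.011)(-0.314) + (0.312)(0.407142)) = 2 * 1.130482 = 2.260965
  c_1 = sigma^2 (theta_1 + theta_2 psi_1) = 2 * (-0.011 + (0.312)(-0.314)) = -0.217936
  c_2 = sigma^2 theta_2 = 2 * (0.312) = 0.624
Equations for k = 0 and k = 1 (AR order 1):
  gamma(0) = phi_1 gamma(1) + c_0
  gamma(1) = phi_1 gamma(0) + c_1
Substituting the second into the first: gamma(0) (1 - phi_1^2) = c_0 + phi_1 c_1, so
  gamma(0) = (c_0 + phi_1 c_1) / (1 - phi_1^2) = (2.260965 + (-0.303)(-0.217936)) / (1 - (-0.303)^2) = 2.326999 / 0.908191 = 2.562235.
Therefore gamma(0) = 2.5622 (to 4 decimal places).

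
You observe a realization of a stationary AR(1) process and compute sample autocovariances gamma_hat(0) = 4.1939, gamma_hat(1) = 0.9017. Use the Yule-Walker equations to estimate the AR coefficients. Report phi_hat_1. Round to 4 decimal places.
\hat\phi_{1} = 0.2150

The Yule-Walker equations for an AR(p) process read, in matrix form,
  Gamma_p phi = r_p,   with   (Gamma_p)_{ij} = gamma(|i - j|),
                       (r_p)_i = gamma(i),   i,j = 1..p.
Substitute the sample gammas (Toeplitz matrix and right-hand side of size 1):
  Gamma_p = [[4.1939]]
  r_p     = [0.9017]
With p = 1 this is the single equation gamma(0) phi_1 = gamma(1):
  phi_hat_1 = gamma(1) / gamma(0) = 0.9017 / 4.1939 = 0.2150.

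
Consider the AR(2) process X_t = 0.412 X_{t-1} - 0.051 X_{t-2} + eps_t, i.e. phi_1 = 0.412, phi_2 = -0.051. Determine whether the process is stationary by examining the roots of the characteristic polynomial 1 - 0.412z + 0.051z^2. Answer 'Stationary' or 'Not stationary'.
\text{Stationary}

The AR(p) characteristic polynomial is P(z) = 1 - 0.412z + 0.051z^2.
Stationarity requires all roots to lie outside the unit circle, i.e. |z| > 1 for every root.
Set 1 + (-0.412) z + (0.051) z^2 = 0, i.e. a z^2 + b z + c = 0 with a = 0.051, b = -0.412, c = 1.
Discriminant D = b^2 - 4ac = (-0.412)^2 - 4*(0.051)*1 = 0.169744 - (0.204) = -0.034256.
D < 0, so the roots are the complex-conjugate pair z = (-b +/- i sqrt(-D)) / (2a) = 4.0392 +/- 1.8145i.
For a conjugate pair |z|^2 = z * conj(z) = (product of roots) = c/a = 1/(0.051) = 19.607843, so |z| = sqrt(19.607843) = 4.4281 for both roots.
Moduli of all roots: 4.4281, 4.4281.
All moduli strictly greater than 1? Yes.
Verdict: Stationary.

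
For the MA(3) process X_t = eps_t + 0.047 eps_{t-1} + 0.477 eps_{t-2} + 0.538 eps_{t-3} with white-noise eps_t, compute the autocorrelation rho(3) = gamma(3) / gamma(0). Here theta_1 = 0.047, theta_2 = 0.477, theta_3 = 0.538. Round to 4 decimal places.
\rho(3) = 0.3541

For an MA(q) process with theta_0 = 1, the autocovariance is
  gamma(k) = sigma^2 * sum_{i=0..q-k} theta_i * theta_{i+k},
and rho(k) = gamma(k) / gamma(0). Sigma^2 cancels.
  numerator   = (1)*(0.538) = 0.538.
  denominator = (1)^2 + (0.047)^2 + (0.477)^2 + (0.538)^2 = 1.519182.
  rho(3) = 0.538 / 1.519182 = 0.3541.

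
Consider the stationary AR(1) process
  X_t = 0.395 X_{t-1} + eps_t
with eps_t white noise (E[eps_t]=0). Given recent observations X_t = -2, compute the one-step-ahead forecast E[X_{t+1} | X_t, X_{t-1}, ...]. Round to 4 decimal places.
E[X_{t+1} \mid \mathcal F_t] = -0.7900

For an AR(p) model X_t = c + sum_i phi_i X_{t-i} + eps_t, the
one-step-ahead conditional mean is
  E[X_{t+1} | X_t, ...] = c + sum_i phi_i X_{t+1-i}.
Substitute known values:
  E[X_{t+1} | ...] = (0.395) * (-2)
                   = -0.7900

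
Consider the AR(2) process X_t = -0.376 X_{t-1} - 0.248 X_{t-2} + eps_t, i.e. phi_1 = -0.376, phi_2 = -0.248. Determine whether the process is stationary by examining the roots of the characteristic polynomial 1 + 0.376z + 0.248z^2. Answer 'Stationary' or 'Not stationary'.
\text{Stationary}

The AR(p) characteristic polynomial is P(z) = 1 + 0.376z + 0.248z^2.
Stationarity requires all roots to lie outside the unit circle, i.e. |z| > 1 for every root.
Set 1 + (0.376) z + (0.248) z^2 = 0, i.e. a z^2 + b z + c = 0 with a = 0.248, b = 0.376, c = 1.
Discriminant D = b^2 - 4ac = (0.376)^2 - 4*(0.248)*1 = 0.141376 - (0.992) = -0.850624.
D < 0, so the roots are the complex-conjugate pair z = (-b +/- i sqrt(-D)) / (2a) = -0.7581 +/- 1.8595i.
For a conjugate pair |z|^2 = z * conj(z) = (product of roots) = c/a = 1/(0.248) = 4.032258, so |z| = sqrt(4.032258) = 2.008 for both roots.
Moduli of all roots: 2.0080, 2.0080.
All moduli strictly greater than 1? Yes.
Verdict: Stationary.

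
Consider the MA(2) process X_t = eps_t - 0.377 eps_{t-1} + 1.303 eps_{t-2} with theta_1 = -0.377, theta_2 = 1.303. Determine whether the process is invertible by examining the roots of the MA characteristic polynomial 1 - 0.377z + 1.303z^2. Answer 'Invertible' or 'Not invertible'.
\text{Not invertible}

The MA(q) characteristic polynomial is P(z) = 1 - 0.377z + 1.303z^2.
Invertibility requires all roots to lie outside the unit circle, i.e. |z| > 1 for every root.
Set 1 + (-0.377) z + (1.303) z^2 = 0, i.e. a z^2 + b z + c = 0 with a = 1.303, b = -0.377, c = 1.
Discriminant D = b^2 - 4ac = (-0.377)^2 - 4*(1.303)*1 = 0.142129 - (5.212) = -5.069871.
D < 0, so the roots are the complex-conjugate pair z = (-b +/- i sqrt(-D)) / (2a) = 0.1447 +/- 0.864i.
For a conjugate pair |z|^2 = z * conj(z) = (product of roots) = c/a = 1/(1.303) = 0.76746, so |z| = sqrt(0.76746) = 0.876 for both roots.
Moduli of all roots: 0.8760, 0.8760.
All moduli strictly greater than 1? No.
Verdict: Not invertible.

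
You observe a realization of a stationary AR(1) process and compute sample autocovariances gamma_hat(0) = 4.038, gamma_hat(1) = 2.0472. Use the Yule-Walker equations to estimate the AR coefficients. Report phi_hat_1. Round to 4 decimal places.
\hat\phi_{1} = 0.5070

The Yule-Walker equations for an AR(p) process read, in matrix form,
  Gamma_p phi = r_p,   with   (Gamma_p)_{ij} = gamma(|i - j|),
                       (r_p)_i = gamma(i),   i,j = 1..p.
Substitute the sample gammas (Toeplitz matrix and right-hand side of size 1):
  Gamma_p = [[4.038]]
  r_p     = [2.0472]
With p = 1 this is the single equation gamma(0) phi_1 = gamma(1):
  phi_hat_1 = gamma(1) / gamma(0) = 2.0472 / 4.038 = 0.5070.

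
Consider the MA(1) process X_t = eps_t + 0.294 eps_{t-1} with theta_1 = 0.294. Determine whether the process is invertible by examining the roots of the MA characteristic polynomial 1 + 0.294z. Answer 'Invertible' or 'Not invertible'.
\text{Invertible}

The MA(q) characteristic polynomial is P(z) = 1 + 0.294z.
Invertibility requires all roots to lie outside the unit circle, i.e. |z| > 1 for every root.
This is linear in z: 1 + (0.294) z = 0  =>  z = -1/(0.294) = -3.401361,  |z| = 3.401361.
Moduli of all roots: 3.4014.
All moduli strictly greater than 1? Yes.
Verdict: Invertible.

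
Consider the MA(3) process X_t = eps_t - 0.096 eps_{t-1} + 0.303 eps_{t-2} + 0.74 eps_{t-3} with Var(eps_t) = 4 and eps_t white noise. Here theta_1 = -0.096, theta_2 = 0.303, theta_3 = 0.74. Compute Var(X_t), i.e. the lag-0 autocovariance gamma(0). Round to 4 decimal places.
\gamma(0) = 6.5945

For an MA(q) process X_t = eps_t + sum_i theta_i eps_{t-i} with
Var(eps_t) = sigma^2, the variance is
  gamma(0) = sigma^2 * (1 + sum_i theta_i^2).
  sum_i theta_i^2 = (-0.096)^2 + (0.303)^2 + (0.74)^2 = 0.009216 + 0.091809 + 0.5476 = 0.648625.
  gamma(0) = 4 * (1 + 0.648625) = 4 * 1.648625 = 6.5945.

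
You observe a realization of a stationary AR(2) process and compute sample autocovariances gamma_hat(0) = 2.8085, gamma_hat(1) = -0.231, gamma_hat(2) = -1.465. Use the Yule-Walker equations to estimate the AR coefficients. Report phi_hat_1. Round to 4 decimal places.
\hat\phi_{1} = -0.1260

The Yule-Walker equations for an AR(p) process read, in matrix form,
  Gamma_p phi = r_p,   with   (Gamma_p)_{ij} = gamma(|i - j|),
                       (r_p)_i = gamma(i),   i,j = 1..p.
Substitute the sample gammas (Toeplitz matrix and right-hand side of size 2):
  Gamma_p = [[2.8085, -0.231], [-0.231, 2.8085]]
  r_p     = [-0.231, -1.465]
Written out:
  2.8085 phi_1 - 0.231 phi_2 = -0.231
  -0.231 phi_1 + 2.8085 phi_2 = -1.465
Solve by Cramer's rule:
  det = gamma(0)^2 - gamma(1)^2 = (2.8085)^2 - (-0.231)^2 = 7.88767225 - 0.053361 = 7.83431125
  phi_hat_1 = [gamma(1) gamma(0) - gamma(1) gamma(2)] / det = [(-0.231)(2.8085) - (-0.231)(-1.465)] / 7.83431125 = -0.9871785 / 7.83431125 = -0.126
  phi_hat_2 = [gamma(0) gamma(2) - gamma(1)^2] / det = [(2.8085)(-1.465) - (-0.231)^2] / 7.83431125 = -4.1678135 / 7.83431125 = -0.532
So phi_hat = [-0.1260, -0.5320].
Therefore phi_hat_1 = -0.1260.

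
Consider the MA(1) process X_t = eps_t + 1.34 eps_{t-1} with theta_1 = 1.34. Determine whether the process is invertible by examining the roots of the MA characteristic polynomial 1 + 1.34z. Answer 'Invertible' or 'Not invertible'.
\text{Not invertible}

The MA(q) characteristic polynomial is P(z) = 1 + 1.34z.
Invertibility requires all roots to lie outside the unit circle, i.e. |z| > 1 for every root.
This is linear in z: 1 + (1.34) z = 0  =>  z = -1/(1.34) = -0.746269,  |z| = 0.746269.
Moduli of all roots: 0.7463.
All moduli strictly greater than 1? No.
Verdict: Not invertible.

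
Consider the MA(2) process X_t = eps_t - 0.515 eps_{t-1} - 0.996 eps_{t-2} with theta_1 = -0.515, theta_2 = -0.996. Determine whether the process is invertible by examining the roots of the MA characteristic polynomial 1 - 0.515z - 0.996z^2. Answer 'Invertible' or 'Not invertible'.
\text{Not invertible}

The MA(q) characteristic polynomial is P(z) = 1 - 0.515z - 0.996z^2.
Invertibility requires all roots to lie outside the unit circle, i.e. |z| > 1 for every root.
Set 1 + (-0.515) z + (-0.996) z^2 = 0, i.e. a z^2 + b z + c = 0 with a = -0.996, b = -0.515, c = 1.
Discriminant D = b^2 - 4ac = (-0.515)^2 - 4*(-0.996)*1 = 0.265225 - (-3.984) = 4.249225.
D >= 0, so the roots are real: z = (-b +/- sqrt(D)) / (2a) = (0.515 +/- 2.061365) / (-1.992).
  z_1 = (0.515 + 2.061365) / (-1.992) = -1.2934,   |z_1| = 1.2934.
  z_2 = (0.515 - 2.061365) / (-1.992) = 0.7763,   |z_2| = 0.7763.
Moduli of all roots: 1.2934, 0.7763.
All moduli strictly greater than 1? No.
Verdict: Not invertible.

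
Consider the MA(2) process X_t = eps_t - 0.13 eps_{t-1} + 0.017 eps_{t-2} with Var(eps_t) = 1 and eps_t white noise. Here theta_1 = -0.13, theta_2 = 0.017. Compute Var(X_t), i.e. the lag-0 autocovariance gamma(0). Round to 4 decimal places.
\gamma(0) = 1.0172

For an MA(q) process X_t = eps_t + sum_i theta_i eps_{t-i} with
Var(eps_t) = sigma^2, the variance is
  gamma(0) = sigma^2 * (1 + sum_i theta_i^2).
  sum_i theta_i^2 = (-0.13)^2 + (0.017)^2 = 0.0169 + 0.000289 = 0.017189.
  gamma(0) = 1 * (1 + 0.017189) = 1 * 1.017189 = 1.017189, which rounds to 1.0172.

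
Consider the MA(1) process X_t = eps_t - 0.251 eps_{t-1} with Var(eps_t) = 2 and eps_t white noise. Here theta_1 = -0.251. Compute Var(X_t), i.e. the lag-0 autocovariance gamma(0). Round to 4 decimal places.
\gamma(0) = 2.1260

For an MA(q) process X_t = eps_t + sum_i theta_i eps_{t-i} with
Var(eps_t) = sigma^2, the variance is
  gamma(0) = sigma^2 * (1 + sum_i theta_i^2).
  sum_i theta_i^2 = (-0.251)^2 = 0.063001.
  gamma(0) = 2 * (1 + 0.063001) = 2 * 1.063001 = 2.126002, which rounds to 2.1260.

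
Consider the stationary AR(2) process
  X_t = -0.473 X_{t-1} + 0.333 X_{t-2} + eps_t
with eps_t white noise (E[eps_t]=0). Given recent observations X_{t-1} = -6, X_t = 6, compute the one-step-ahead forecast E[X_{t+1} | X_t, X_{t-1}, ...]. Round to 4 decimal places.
E[X_{t+1} \mid \mathcal F_t] = -4.8360

For an AR(p) model X_t = c + sum_i phi_i X_{t-i} + eps_t, the
one-step-ahead conditional mean is
  E[X_{t+1} | X_t, ...] = c + sum_i phi_i X_{t+1-i}.
Substitute known values:
  E[X_{t+1} | ...] = (-0.473) * (6) + (0.333) * (-6)
                   = -4.8360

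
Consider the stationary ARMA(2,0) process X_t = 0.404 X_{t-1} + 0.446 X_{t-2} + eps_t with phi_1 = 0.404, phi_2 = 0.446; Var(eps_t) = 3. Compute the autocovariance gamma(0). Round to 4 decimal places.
\gamma(0) = 7.9985

Multiply the model equation by X_{t-k} and take expectations. With theta_0 = psi_0 = 1 and psi_j the MA(infinity) weights, this gives
  gamma(k) - sum_i phi_i gamma(k-i) = c_k,
  c_k = sigma^2 * sum_{j=k..q} theta_j psi_{j-k}   (c_k = 0 for k > q),
using gamma(-m) = gamma(m).
Pure AR (q = 0): c_0 = sigma^2 = 3, c_k = 0 for k >= 1.
Equations for k = 0, 1, 2 (AR order 2, c_2 = 0):
  (E0) gamma(0) = phi_1 gamma(1) + phi_2 gamma(2) + c_0
  (E1) gamma(1) = phi_1 gamma(0) + phi_2 gamma(1) + c_1
  (E2) gamma(2) = phi_1 gamma(1) + phi_2 gamma(0)
From (E1): gamma(1) = A gamma(0) + B with
  A = phi_1 / (1 - phi_2) = 0.404 / 0.554 = 0.729242,   B = c_1 / (1 - phi_2) = 0 / 0.554 = 0.
Insert (E2) into (E0): gamma(0) (1 - phi_2^2) = phi_1 (1 + phi_2) gamma(1) + c_0.
  phi_1 (1 + phi_2) = (0.404)(1.446) = 0.584184,   1 - phi_2^2 = 0.801084.
Replace gamma(1) by A gamma(0) + B and collect gamma(0):
  gamma(0) [0.801084 - (0.584184)(0.729242)] = c_0 = 3
  gamma(0) * 0.375073 = 3
  gamma(0) = 3 / 0.375073 = 7.998452.
Therefore gamma(0) = 7.9985 (to 4 decimal places).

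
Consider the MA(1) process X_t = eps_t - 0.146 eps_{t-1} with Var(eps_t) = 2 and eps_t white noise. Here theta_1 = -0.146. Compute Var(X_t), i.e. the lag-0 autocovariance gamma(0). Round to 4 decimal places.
\gamma(0) = 2.0426

For an MA(q) process X_t = eps_t + sum_i theta_i eps_{t-i} with
Var(eps_t) = sigma^2, the variance is
  gamma(0) = sigma^2 * (1 + sum_i theta_i^2).
  sum_i theta_i^2 = (-0.146)^2 = 0.021316.
  gamma(0) = 2 * (1 + 0.021316) = 2 * 1.021316 = 2.042632, which rounds to 2.0426.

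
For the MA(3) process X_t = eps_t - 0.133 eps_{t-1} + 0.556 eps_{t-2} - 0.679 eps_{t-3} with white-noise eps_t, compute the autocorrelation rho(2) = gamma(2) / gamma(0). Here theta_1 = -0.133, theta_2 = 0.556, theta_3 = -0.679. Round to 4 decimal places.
\rho(2) = 0.3615

For an MA(q) process with theta_0 = 1, the autocovariance is
  gamma(k) = sigma^2 * sum_{i=0..q-k} theta_i * theta_{i+k},
and rho(k) = gamma(k) / gamma(0). Sigma^2 cancels.
  numerator   = (1)*(0.556) + (-0.133)*(-0.679) = 0.646307.
  denominator = (1)^2 + (-0.133)^2 + (0.556)^2 + (-0.679)^2 = 1.787866.
  rho(2) = 0.646307 / 1.787866 = 0.3615.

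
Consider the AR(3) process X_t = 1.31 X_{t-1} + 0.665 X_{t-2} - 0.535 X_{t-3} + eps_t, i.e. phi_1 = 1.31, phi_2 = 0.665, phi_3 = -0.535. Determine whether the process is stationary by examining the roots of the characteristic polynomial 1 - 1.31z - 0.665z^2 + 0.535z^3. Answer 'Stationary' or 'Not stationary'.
\text{Not stationary}

The AR(p) characteristic polynomial is P(z) = 1 - 1.31z - 0.665z^2 + 0.535z^3.
Stationarity requires all roots to lie outside the unit circle, i.e. |z| > 1 for every root.
Degree 3: look for a simple real root z0 first, then factor out (1 - z/z0) and solve the remaining quadratic.
Testing z0 = 2: P(2) = 1 + (-1.31)(2) + (-0.665)(2)^2 + (0.535)(2)^3
  = 1 + (-2.62) + (-2.66) + (4.28) = 0.  So z_0 = 2 is a root, |z_0| = 2.
Divide out the factor (1 - 0.5 z) = (1 - z/z0) (since 1/z0 = 0.5):
  P(z) = (1 - 0.5 z)(1 + (-0.81) z + (-1.07) z^2)
  [check: z-coef -0.81 - (0.5) = -1.31; z^2-coef -1.07 - (0.5)(-0.81) = -0.665; z^3-coef -(0.5)(-1.07) = 0.535.]
Remaining roots from the quadratic factor 1 + (-0.81) z + (-1.07) z^2:
  Set 1 + (-0.81) z + (-1.07) z^2 = 0, i.e. a z^2 + b z + c = 0 with a = -1.07, b = -0.81, c = 1.
  Discriminant D = b^2 - 4ac = (-0.81)^2 - 4*(-1.07)*1 = 0.6561 - (-4.28) = 4.9361.
  D >= 0, so the roots are real: z = (-b +/- sqrt(D)) / (2a) = (0.81 +/- 2.221734) / (-2.14).
    z_1 = (0.81 + 2.221734) / (-2.14) = -1.4167,   |z_1| = 1.4167.
    z_2 = (0.81 - 2.221734) / (-2.14) = 0.6597,   |z_2| = 0.6597.
Moduli of all roots: 2.0000, 1.4167, 0.6597.
All moduli strictly greater than 1? No.
Verdict: Not stationary.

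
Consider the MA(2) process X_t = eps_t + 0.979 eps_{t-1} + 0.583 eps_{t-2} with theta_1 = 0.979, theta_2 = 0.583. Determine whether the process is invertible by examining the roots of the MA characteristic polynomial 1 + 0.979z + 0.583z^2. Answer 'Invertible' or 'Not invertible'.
\text{Invertible}

The MA(q) characteristic polynomial is P(z) = 1 + 0.979z + 0.583z^2.
Invertibility requires all roots to lie outside the unit circle, i.e. |z| > 1 for every root.
Set 1 + (0.979) z + (0.583) z^2 = 0, i.e. a z^2 + b z + c = 0 with a = 0.583, b = 0.979, c = 1.
Discriminant D = b^2 - 4ac = (0.979)^2 - 4*(0.583)*1 = 0.958441 - (2.332) = -1.373559.
D < 0, so the roots are the complex-conjugate pair z = (-b +/- i sqrt(-D)) / (2a) = -0.8396 +/- 1.0051i.
For a conjugate pair |z|^2 = z * conj(z) = (product of roots) = c/a = 1/(0.583) = 1.715266, so |z| = sqrt(1.715266) = 1.3097 for both roots.
Moduli of all roots: 1.3097, 1.3097.
All moduli strictly greater than 1? Yes.
Verdict: Invertible.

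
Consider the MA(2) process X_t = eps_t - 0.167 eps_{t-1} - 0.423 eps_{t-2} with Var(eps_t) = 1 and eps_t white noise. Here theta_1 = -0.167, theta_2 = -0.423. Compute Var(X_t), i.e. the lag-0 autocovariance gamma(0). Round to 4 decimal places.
\gamma(0) = 1.2068

For an MA(q) process X_t = eps_t + sum_i theta_i eps_{t-i} with
Var(eps_t) = sigma^2, the variance is
  gamma(0) = sigma^2 * (1 + sum_i theta_i^2).
  sum_i theta_i^2 = (-0.167)^2 + (-0.423)^2 = 0.027889 + 0.178929 = 0.206818.
  gamma(0) = 1 * (1 + 0.206818) = 1 * 1.206818 = 1.206818, which rounds to 1.2068.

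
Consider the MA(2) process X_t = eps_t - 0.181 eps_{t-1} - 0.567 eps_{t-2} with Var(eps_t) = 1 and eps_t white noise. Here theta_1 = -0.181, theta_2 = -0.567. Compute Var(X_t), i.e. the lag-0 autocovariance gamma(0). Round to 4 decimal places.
\gamma(0) = 1.3543

For an MA(q) process X_t = eps_t + sum_i theta_i eps_{t-i} with
Var(eps_t) = sigma^2, the variance is
  gamma(0) = sigma^2 * (1 + sum_i theta_i^2).
  sum_i theta_i^2 = (-0.181)^2 + (-0.567)^2 = 0.032761 + 0.321489 = 0.35425.
  gamma(0) = 1 * (1 + 0.35425) = 1 * 1.35425 = 1.35425, which rounds to 1.3543.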